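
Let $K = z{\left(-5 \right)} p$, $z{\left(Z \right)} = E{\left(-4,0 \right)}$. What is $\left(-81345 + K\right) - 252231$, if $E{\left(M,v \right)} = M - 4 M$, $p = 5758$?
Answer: $-264480$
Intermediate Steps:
$E{\left(M,v \right)} = - 3 M$
$z{\left(Z \right)} = 12$ ($z{\left(Z \right)} = \left(-3\right) \left(-4\right) = 12$)
$K = 69096$ ($K = 12 \cdot 5758 = 69096$)
$\left(-81345 + K\right) - 252231 = \left(-81345 + 69096\right) - 252231 = -12249 - 252231 = -264480$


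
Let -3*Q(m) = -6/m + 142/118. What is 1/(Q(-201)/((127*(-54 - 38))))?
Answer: 46186852/1625 ≈ 28423.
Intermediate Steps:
Q(m) = -71/177 + 2/m (Q(m) = -(-6/m + 142/118)/3 = -(-6/m + 142*(1/118))/3 = -(-6/m + 71/59)/3 = -(71/59 - 6/m)/3 = -71/177 + 2/m)
1/(Q(-201)/((127*(-54 - 38)))) = 1/((-71/177 + 2/(-201))/((127*(-54 - 38)))) = 1/((-71/177 + 2*(-1/201))/((127*(-92)))) = 1/((-71/177 - 2/201)/(-11684)) = 1/(-1625/3953*(-1/11684)) = 1/(1625/46186852) = 46186852/1625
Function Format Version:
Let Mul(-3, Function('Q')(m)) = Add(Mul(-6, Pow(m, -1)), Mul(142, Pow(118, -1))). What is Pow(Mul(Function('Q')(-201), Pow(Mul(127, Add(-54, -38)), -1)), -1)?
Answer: Rational(46186852, 1625) ≈ 28423.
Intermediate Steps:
Function('Q')(m) = Add(Rational(-71, 177), Mul(2, Pow(m, -1))) (Function('Q')(m) = Mul(Rational(-1, 3), Add(Mul(-6, Pow(m, -1)), Mul(142, Pow(118, -1)))) = Mul(Rational(-1, 3), Add(Mul(-6, Pow(m, -1)), Mul(142, Rational(1, 118)))) = Mul(Rational(-1, 3), Add(Mul(-6, Pow(m, -1)), Rational(71, 59))) = Mul(Rational(-1, 3), Add(Rational(71, 59), Mul(-6, Pow(m, -1)))) = Add(Rational(-71, 177), Mul(2, Pow(m, -1))))
Pow(Mul(Function('Q')(-201), Pow(Mul(127, Add(-54, -38)), -1)), -1) = Pow(Mul(Add(Rational(-71, 177), Mul(2, Pow(-201, -1))), Pow(Mul(127, Add(-54, -38)), -1)), -1) = Pow(Mul(Add(Rational(-71, 177), Mul(2, Rational(-1, 201))), Pow(Mul(127, -92), -1)), -1) = Pow(Mul(Add(Rational(-71, 177), Rational(-2, 201)), Pow(-11684, -1)), -1) = Pow(Mul(Rational(-1625, 3953), Rational(-1, 11684)), -1) = Pow(Rational(1625, 46186852), -1) = Rational(46186852, 1625)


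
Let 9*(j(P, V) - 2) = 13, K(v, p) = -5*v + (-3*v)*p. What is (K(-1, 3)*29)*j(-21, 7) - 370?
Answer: 9256/9 ≈ 1028.4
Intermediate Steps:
K(v, p) = -5*v - 3*p*v
j(P, V) = 31/9 (j(P, V) = 2 + (⅑)*13 = 2 + 13/9 = 31/9)
(K(-1, 3)*29)*j(-21, 7) - 370 = (-1*(-1)*(5 + 3*3)*29)*(31/9) - 370 = (-1*(-1)*(5 + 9)*29)*(31/9) - 370 = (-1*(-1)*14*29)*(31/9) - 370 = (14*29)*(31/9) - 370 = 406*(31/9) - 370 = 12586/9 - 370 = 9256/9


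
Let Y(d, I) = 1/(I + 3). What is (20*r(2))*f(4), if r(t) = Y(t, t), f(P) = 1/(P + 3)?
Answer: 4/7 ≈ 0.57143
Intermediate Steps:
Y(d, I) = 1/(3 + I)
f(P) = 1/(3 + P)
r(t) = 1/(3 + t)
(20*r(2))*f(4) = (20/(3 + 2))/(3 + 4) = (20/5)/7 = (20*(1/5))*(1/7) = 4*(1/7) = 4/7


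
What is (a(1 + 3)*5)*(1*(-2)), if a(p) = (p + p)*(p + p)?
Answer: -640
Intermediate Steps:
a(p) = 4*p² (a(p) = (2*p)*(2*p) = 4*p²)
(a(1 + 3)*5)*(1*(-2)) = ((4*(1 + 3)²)*5)*(1*(-2)) = ((4*4²)*5)*(-2) = ((4*16)*5)*(-2) = (64*5)*(-2) = 320*(-2) = -640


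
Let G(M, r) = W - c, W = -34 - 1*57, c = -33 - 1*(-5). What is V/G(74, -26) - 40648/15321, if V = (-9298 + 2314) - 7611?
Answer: 3508717/15321 ≈ 229.01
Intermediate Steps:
c = -28 (c = -33 + 5 = -28)
W = -91 (W = -34 - 57 = -91)
V = -14595 (V = -6984 - 7611 = -14595)
G(M, r) = -63 (G(M, r) = -91 - 1*(-28) = -91 + 28 = -63)
V/G(74, -26) - 40648/15321 = -14595/(-63) - 40648/15321 = -14595*(-1/63) - 40648*1/15321 = 695/3 - 40648/15321 = 3508717/15321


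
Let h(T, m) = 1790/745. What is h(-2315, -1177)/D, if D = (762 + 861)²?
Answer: 358/392485221 ≈ 9.1214e-7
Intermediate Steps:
h(T, m) = 358/149 (h(T, m) = 1790*(1/745) = 358/149)
D = 2634129 (D = 1623² = 2634129)
h(-2315, -1177)/D = (358/149)/2634129 = (358/149)*(1/2634129) = 358/392485221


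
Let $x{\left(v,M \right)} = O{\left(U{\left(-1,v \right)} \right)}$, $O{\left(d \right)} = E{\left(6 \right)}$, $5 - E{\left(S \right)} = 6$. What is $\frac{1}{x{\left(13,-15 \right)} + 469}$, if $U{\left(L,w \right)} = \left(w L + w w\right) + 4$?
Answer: $\frac{1}{468} \approx 0.0021368$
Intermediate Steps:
$U{\left(L,w \right)} = 4 + w^{2} + L w$ ($U{\left(L,w \right)} = \left(L w + w^{2}\right) + 4 = \left(w^{2} + L w\right) + 4 = 4 + w^{2} + L w$)
$E{\left(S \right)} = -1$ ($E{\left(S \right)} = 5 - 6 = -1$)
$O{\left(d \right)} = -1$
$x{\left(v,M \right)} = -1$
$\frac{1}{x{\left(13,-15 \right)} + 469} = \frac{1}{-1 + 469} = \frac{1}{468}$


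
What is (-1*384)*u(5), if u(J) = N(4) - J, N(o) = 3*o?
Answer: -2688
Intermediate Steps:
u(J) = 12 - J (u(J) = 3*4 - J = 12 - J)
(-1*384)*u(5) = (-1*384)*(12 - 1*5) = -384*(12 - 5) = -384*7 = -2688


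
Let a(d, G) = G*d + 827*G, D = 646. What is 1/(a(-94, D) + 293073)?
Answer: 1/766591 ≈ 1.3045e-6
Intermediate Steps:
a(d, G) = 827*G + G*d
1/(a(-94, D) + 293073) = 1/(646*(827 - 94) + 293073) = 1/(646*733 + 293073) = 1/(473518 + 293073) = 1/766591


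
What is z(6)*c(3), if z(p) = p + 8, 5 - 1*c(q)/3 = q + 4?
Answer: -84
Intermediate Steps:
c(q) = 3 - 3*q (c(q) = 15 - 3*(q + 4) = 15 - 3*(4 + q) = 15 + (-12 - 3*q) = 3 - 3*q)
z(p) = 8 + p
z(6)*c(3) = (8 + 6)*(3 - 3*3) = 14*(3 - 9) = 14*(-6) = -84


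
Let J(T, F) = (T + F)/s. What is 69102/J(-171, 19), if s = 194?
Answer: -3351447/38 ≈ -88196.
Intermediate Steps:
J(T, F) = F/194 + T/194 (J(T, F) = (T + F)/194 = (F + T)*(1/194) = F/194 + T/194)
69102/J(-171, 19) = 69102/((1/194)*19 + (1/194)*(-171)) = 69102/(19/194 - 171/194) = 69102/(-76/97) = 69102*(-97/76) = -3351447/38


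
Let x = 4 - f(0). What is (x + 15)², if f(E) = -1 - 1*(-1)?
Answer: 361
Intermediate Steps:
f(E) = 0 (f(E) = -1 + 1 = 0)
x = 4 (x = 4 - 1*0 = 4 + 0 = 4)
(x + 15)² = (4 + 15)² = 19² = 361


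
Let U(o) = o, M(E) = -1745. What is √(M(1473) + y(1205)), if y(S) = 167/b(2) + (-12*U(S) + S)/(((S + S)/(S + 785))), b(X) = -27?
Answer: I*√1028391/9 ≈ 112.68*I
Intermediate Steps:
y(S) = -233479/54 - 11*S/2 (y(S) = 167/(-27) + (-12*S + S)/(((S + S)/(S + 785))) = 167*(-1/27) + (-11*S)/(((2*S)/(785 + S))) = -167/27 + (-11*S)/((2*S/(785 + S))) = -167/27 + (-11*S)*((785 + S)/(2*S)) = -167/27 + (-8635/2 - 11*S/2) = -233479/54 - 11*S/2)
√(M(1473) + y(1205)) = √(-1745 + (-233479/54 - 11/2*1205)) = √(-1745 + (-233479/54 - 13255/2)) = √(-1745 - 295682/27) = √(-342797/27) = I*√1028391/9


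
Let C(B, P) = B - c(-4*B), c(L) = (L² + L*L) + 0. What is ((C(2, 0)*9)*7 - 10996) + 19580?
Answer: 646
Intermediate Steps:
c(L) = 2*L² (c(L) = (L² + L²) + 0 = 2*L² + 0 = 2*L²)
C(B, P) = B - 32*B² (C(B, P) = B - 2*(-4*B)² = B - 2*16*B² = B - 32*B²)
((C(2, 0)*9)*7 - 10996) + 19580 = (((2*(1 - 32*2))*9)*7 - 10996) + 19580 = (((2*(1 - 64))*9)*7 - 10996) + 19580 = (((2*(-63))*9)*7 - 10996) + 19580 = (-126*9*7 - 10996) + 19580 = (-1134*7 - 10996) + 19580 = (-7938 - 10996) + 19580 = -18934 + 19580 = 646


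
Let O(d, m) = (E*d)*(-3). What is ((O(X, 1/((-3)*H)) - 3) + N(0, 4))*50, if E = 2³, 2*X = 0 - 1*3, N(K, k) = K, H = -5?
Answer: 1650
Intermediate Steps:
X = -3/2 (X = (0 - 1*3)/2 = (0 - 3)/2 = (½)*(-3) = -3/2 ≈ -1.5000)
E = 8
O(d, m) = -24*d (O(d, m) = (8*d)*(-3) = -24*d)
((O(X, 1/((-3)*H)) - 3) + N(0, 4))*50 = ((-24*(-3/2) - 3) + 0)*50 = ((36 - 3) + 0)*50 = (33 + 0)*50 = 33*50 = 1650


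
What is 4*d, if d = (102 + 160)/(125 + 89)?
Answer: 524/107 ≈ 4.8972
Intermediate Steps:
d = 131/107 (d = 262/214 = 262*(1/214) = 131/107 ≈ 1.2243)
4*d = 4*(131/107) = 524/107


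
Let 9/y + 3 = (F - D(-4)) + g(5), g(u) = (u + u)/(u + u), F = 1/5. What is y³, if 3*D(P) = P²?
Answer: -2460375/1225043 ≈ -2.0084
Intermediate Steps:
D(P) = P²/3
F = ⅕ ≈ 0.20000
g(u) = 1 (g(u) = (2*u)/((2*u)) = (2*u)*(1/(2*u)) = 1)
y = -135/107 (y = 9/(-3 + ((⅕ - (-4)²/3) + 1)) = 9/(-3 + ((⅕ - 16/3) + 1)) = 9/(-3 + (-77/15 + 1)) = 9/(-3 - 62/15) = 9/(-107/15) = 9*(-15/107) = -135/107 ≈ -1.2617)
y³ = (-135/107)³ = -2460375/1225043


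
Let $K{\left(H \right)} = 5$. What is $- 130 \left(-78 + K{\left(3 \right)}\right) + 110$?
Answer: $9600$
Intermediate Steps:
$- 130 \left(-78 + K{\left(3 \right)}\right) + 110 = - 130 \left(-78 + 5\right) + 110 = \left(-130\right) \left(-73\right) + 110 = 9490 + 110 = 9600$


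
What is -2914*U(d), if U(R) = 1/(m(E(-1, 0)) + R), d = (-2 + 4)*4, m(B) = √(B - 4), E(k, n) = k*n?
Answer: -5828/17 + 1457*I/17 ≈ -342.82 + 85.706*I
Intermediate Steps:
m(B) = √(-4 + B)
d = 8 (d = 2*4 = 8)
U(R) = 1/(R + 2*I) (U(R) = 1/(√(-4 - 1*0) + R) = 1/(√(-4 + 0) + R) = 1/(√(-4) + R) = 1/(2*I + R) = 1/(R + 2*I))
-2914*U(d) = -2914*(8 - 2*I)/68 = -1457*(8 - 2*I)/34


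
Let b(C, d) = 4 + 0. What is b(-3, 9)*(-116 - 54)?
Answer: -680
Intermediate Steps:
b(C, d) = 4
b(-3, 9)*(-116 - 54) = 4*(-116 - 54) = 4*(-170) = -680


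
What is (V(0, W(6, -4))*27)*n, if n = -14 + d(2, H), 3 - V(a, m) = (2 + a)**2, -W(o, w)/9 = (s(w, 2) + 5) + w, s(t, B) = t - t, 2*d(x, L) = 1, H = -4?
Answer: 729/2 ≈ 364.50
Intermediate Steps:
d(x, L) = 1/2 (d(x, L) = (1/2)*1 = 1/2)
s(t, B) = 0
W(o, w) = -45 - 9*w (W(o, w) = -9*((0 + 5) + w) = -9*(5 + w) = -45 - 9*w)
V(a, m) = 3 - (2 + a)**2
n = -27/2 (n = -14 + 1/2 = -27/2 ≈ -13.500)
(V(0, W(6, -4))*27)*n = ((3 - (2 + 0)**2)*27)*(-27/2) = ((3 - 1*2**2)*27)*(-27/2) = ((3 - 1*4)*27)*(-27/2) = ((3 - 4)*27)*(-27/2) = -1*27*(-27/2) = -27*(-27/2) = 729/2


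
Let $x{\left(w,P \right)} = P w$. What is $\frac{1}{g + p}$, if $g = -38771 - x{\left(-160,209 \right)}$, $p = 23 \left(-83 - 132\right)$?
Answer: $- \frac{1}{10276} \approx -9.7314 \cdot 10^{-5}$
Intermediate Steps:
$p = -4945$ ($p = 23 \left(-215\right) = -4945$)
$g = -5331$ ($g = -38771 - 209 \left(-160\right) = -38771 - -33440 = -38771 + 33440 = -5331$)
$\frac{1}{g + p} = \frac{1}{-5331 - 4945} = \frac{1}{-10276} = - \frac{1}{10276}$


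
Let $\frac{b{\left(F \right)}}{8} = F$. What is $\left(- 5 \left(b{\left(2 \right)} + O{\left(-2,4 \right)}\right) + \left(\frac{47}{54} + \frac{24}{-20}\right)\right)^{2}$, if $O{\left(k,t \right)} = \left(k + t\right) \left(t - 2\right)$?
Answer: $\frac{733813921}{72900} \approx 10066.0$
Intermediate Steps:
$b{\left(F \right)} = 8 F$
$O{\left(k,t \right)} = \left(-2 + t\right) \left(k + t\right)$ ($O{\left(k,t \right)} = \left(k + t\right) \left(t - 2\right) = \left(k + t\right) \left(-2 + t\right) = \left(-2 + t\right) \left(k + t\right)$)
$\left(- 5 \left(b{\left(2 \right)} + O{\left(-2,4 \right)}\right) + \left(\frac{47}{54} + \frac{24}{-20}\right)\right)^{2} = \left(- 5 \left(8 \cdot 2 - \left(12 - 16\right)\right) + \left(\frac{47}{54} + \frac{24}{-20}\right)\right)^{2} = \left(- 5 \left(16 + \left(16 + 4 - 8 - 8\right)\right) + \left(47 \cdot \frac{1}{54} + 24 \left(- \frac{1}{20}\right)\right)\right)^{2} = \left(- 5 \left(16 + 4\right) + \left(\frac{47}{54} - \frac{6}{5}\right)\right)^{2} = \left(\left(-5\right) 20 - \frac{89}{270}\right)^{2} = \left(-100 - \frac{89}{270}\right)^{2} = \left(- \frac{27089}{270}\right)^{2} = \frac{733813921}{72900}$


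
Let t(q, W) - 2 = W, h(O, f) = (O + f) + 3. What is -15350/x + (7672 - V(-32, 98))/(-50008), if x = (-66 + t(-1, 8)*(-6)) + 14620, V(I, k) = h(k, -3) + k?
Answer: -15642499/12943142 ≈ -1.2086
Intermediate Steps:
h(O, f) = 3 + O + f
t(q, W) = 2 + W
V(I, k) = 2*k (V(I, k) = (3 + k - 3) + k = k + k = 2*k)
x = 14494 (x = (-66 + (2 + 8)*(-6)) + 14620 = (-66 + 10*(-6)) + 14620 = (-66 - 60) + 14620 = -126 + 14620 = 14494)
-15350/x + (7672 - V(-32, 98))/(-50008) = -15350/14494 + (7672 - 2*98)/(-50008) = -15350*1/14494 + (7672 - 1*196)*(-1/50008) = -7675/7247 + (7672 - 196)*(-1/50008) = -7675/7247 + 7476*(-1/50008) = -7675/7247 - 267/1786 = -15642499/12943142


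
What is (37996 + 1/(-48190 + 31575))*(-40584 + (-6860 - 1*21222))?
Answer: -43349088808974/16615 ≈ -2.6090e+9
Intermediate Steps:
(37996 + 1/(-48190 + 31575))*(-40584 + (-6860 - 1*21222)) = (37996 + 1/(-16615))*(-40584 + (-6860 - 21222)) = (37996 - 1/16615)*(-40584 - 28082) = (631303539/16615)*(-68666) = -43349088808974/16615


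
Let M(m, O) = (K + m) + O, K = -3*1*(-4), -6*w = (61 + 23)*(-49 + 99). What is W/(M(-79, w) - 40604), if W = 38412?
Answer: -3492/3761 ≈ -0.92848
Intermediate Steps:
w = -700 (w = -(61 + 23)*(-49 + 99)/6 = -14*50 = -1/6*4200 = -700)
K = 12 (K = -3*(-4) = 12)
M(m, O) = 12 + O + m (M(m, O) = (12 + m) + O = 12 + O + m)
W/(M(-79, w) - 40604) = 38412/((12 - 700 - 79) - 40604) = 38412/(-767 - 40604) = 38412/(-41371) = 38412*(-1/41371) = -3492/3761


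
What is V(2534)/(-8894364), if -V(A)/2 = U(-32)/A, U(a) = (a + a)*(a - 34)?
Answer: 352/939096599 ≈ 3.7483e-7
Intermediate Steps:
U(a) = 2*a*(-34 + a) (U(a) = (2*a)*(-34 + a) = 2*a*(-34 + a))
V(A) = -8448/A (V(A) = -2*2*(-32)*(-34 - 32)/A = -2*2*(-32)*(-66)/A = -8448/A)
V(2534)/(-8894364) = -8448/2534/(-8894364) = -8448*1/2534*(-1/8894364) = -4224/1267*(-1/8894364) = 352/939096599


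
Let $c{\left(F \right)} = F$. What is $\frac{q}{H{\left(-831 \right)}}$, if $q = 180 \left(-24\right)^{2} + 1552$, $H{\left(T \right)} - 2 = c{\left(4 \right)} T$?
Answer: $- \frac{52616}{1661} \approx -31.677$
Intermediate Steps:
$H{\left(T \right)} = 2 + 4 T$
$q = 105232$ ($q = 180 \cdot 576 + 1552 = 103680 + 1552 = 105232$)
$\frac{q}{H{\left(-831 \right)}} = \frac{105232}{2 + 4 \left(-831\right)} = \frac{105232}{2 - 3324} = \frac{105232}{-3322} = 105232 \left(- \frac{1}{3322}\right) = - \frac{52616}{1661}$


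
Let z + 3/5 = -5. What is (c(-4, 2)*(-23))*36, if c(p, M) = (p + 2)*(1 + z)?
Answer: -38088/5 ≈ -7617.6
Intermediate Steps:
z = -28/5 (z = -⅗ - 5 = -28/5 ≈ -5.6000)
c(p, M) = -46/5 - 23*p/5 (c(p, M) = (p + 2)*(1 - 28/5) = (2 + p)*(-23/5) = -46/5 - 23*p/5)
(c(-4, 2)*(-23))*36 = ((-46/5 - 23/5*(-4))*(-23))*36 = ((-46/5 + 92/5)*(-23))*36 = ((46/5)*(-23))*36 = -1058/5*36 = -38088/5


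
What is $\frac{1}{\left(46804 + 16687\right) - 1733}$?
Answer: $\frac{1}{61758} \approx 1.6192 \cdot 10^{-5}$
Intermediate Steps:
$\frac{1}{\left(46804 + 16687\right) - 1733} = \frac{1}{63491 - 1733} = \frac{1}{61758}$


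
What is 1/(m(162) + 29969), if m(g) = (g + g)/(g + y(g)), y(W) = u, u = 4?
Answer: 83/2487589 ≈ 3.3366e-5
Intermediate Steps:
y(W) = 4
m(g) = 2*g/(4 + g) (m(g) = (g + g)/(g + 4) = (2*g)/(4 + g) = 2*g/(4 + g))
1/(m(162) + 29969) = 1/(2*162/(4 + 162) + 29969) = 1/(2*162/166 + 29969) = 1/(2*162*(1/166) + 29969) = 1/(162/83 + 29969) = 1/(2487589/83) = 83/2487589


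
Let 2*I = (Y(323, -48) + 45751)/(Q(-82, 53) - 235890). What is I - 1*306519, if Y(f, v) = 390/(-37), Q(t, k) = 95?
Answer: -764057087881/2492690 ≈ -3.0652e+5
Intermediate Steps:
Y(f, v) = -390/37 (Y(f, v) = 390*(-1/37) = -390/37)
I = -241771/2492690 (I = ((-390/37 + 45751)/(95 - 235890))/2 = ((1692397/37)/(-235795))/2 = ((1692397/37)*(-1/235795))/2 = (1/2)*(-241771/1246345) = -241771/2492690 ≈ -0.096992)
I - 1*306519 = -241771/2492690 - 1*306519 = -241771/2492690 - 306519 = -764057087881/2492690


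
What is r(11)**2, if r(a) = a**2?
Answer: 14641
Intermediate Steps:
r(11)**2 = (11**2)**2 = 121**2 = 14641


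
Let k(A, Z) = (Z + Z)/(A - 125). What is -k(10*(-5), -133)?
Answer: -38/25 ≈ -1.5200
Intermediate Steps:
k(A, Z) = 2*Z/(-125 + A) (k(A, Z) = (2*Z)/(-125 + A) = 2*Z/(-125 + A))
-k(10*(-5), -133) = -2*(-133)/(-125 + 10*(-5)) = -2*(-133)/(-125 - 50) = -2*(-133)/(-175) = -2*(-133)*(-1)/175 = -1*38/25 = -38/25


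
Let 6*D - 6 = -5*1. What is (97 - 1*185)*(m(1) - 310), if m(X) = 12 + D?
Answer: 78628/3 ≈ 26209.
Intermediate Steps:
D = 1/6 (D = 1 + (-5*1)/6 = 1 + (1/6)*(-5) = 1 - 5/6 = 1/6 ≈ 0.16667)
m(X) = 73/6 (m(X) = 12 + 1/6 = 73/6)
(97 - 1*185)*(m(1) - 310) = (97 - 1*185)*(73/6 - 310) = (97 - 185)*(-1787/6) = -88*(-1787/6) = 78628/3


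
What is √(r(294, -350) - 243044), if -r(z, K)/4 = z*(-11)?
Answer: 2*I*√57527 ≈ 479.7*I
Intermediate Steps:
r(z, K) = 44*z (r(z, K) = -4*z*(-11) = -(-44)*z = 44*z)
√(r(294, -350) - 243044) = √(44*294 - 243044) = √(12936 - 243044) = √(-230108) = 2*I*√57527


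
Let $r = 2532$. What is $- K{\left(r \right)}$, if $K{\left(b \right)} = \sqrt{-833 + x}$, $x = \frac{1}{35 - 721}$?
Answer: $- \frac{i \sqrt{8000146}}{98} \approx - 28.862 i$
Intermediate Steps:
$x = - \frac{1}{686}$ ($x = \frac{1}{-686} = - \frac{1}{686} \approx -0.0014577$)
$K{\left(b \right)} = \frac{i \sqrt{8000146}}{98}$ ($K{\left(b \right)} = \sqrt{-833 - \frac{1}{686}} = \sqrt{- \frac{571439}{686}} = \frac{i \sqrt{8000146}}{98}$)
$- K{\left(r \right)} = - \frac{i \sqrt{8000146}}{98}$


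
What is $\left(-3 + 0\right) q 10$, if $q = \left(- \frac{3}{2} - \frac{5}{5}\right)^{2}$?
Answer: $- \frac{375}{2} \approx -187.5$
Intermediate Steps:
$q = \frac{25}{4}$ ($q = \left(\left(-3\right) \frac{1}{2} - 1\right)^{2} = \left(- \frac{3}{2} - 1\right)^{2} = \left(- \frac{5}{2}\right)^{2} = \frac{25}{4} \approx 6.25$)
$\left(-3 + 0\right) q 10 = \left(-3 + 0\right) \frac{25}{4} \cdot 10 = \left(-3\right) \frac{25}{4} \cdot 10 = \left(- \frac{75}{4}\right) 10 = - \frac{375}{2}$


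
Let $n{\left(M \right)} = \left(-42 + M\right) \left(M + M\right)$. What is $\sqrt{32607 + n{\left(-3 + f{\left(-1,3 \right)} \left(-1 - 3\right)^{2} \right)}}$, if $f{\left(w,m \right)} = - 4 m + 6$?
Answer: $15 \sqrt{269} \approx 246.02$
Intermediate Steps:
$f{\left(w,m \right)} = 6 - 4 m$
$n{\left(M \right)} = 2 M \left(-42 + M\right)$ ($n{\left(M \right)} = \left(-42 + M\right) 2 M = 2 M \left(-42 + M\right)$)
$\sqrt{32607 + n{\left(-3 + f{\left(-1,3 \right)} \left(-1 - 3\right)^{2} \right)}} = \sqrt{32607 + 2 \left(-3 + \left(6 - 12\right) \left(-1 - 3\right)^{2}\right) \left(-42 + \left(-3 + \left(6 - 12\right) \left(-1 - 3\right)^{2}\right)\right)} = \sqrt{32607 + 2 \left(-3 + \left(6 - 12\right) \left(-4\right)^{2}\right) \left(-42 + \left(-3 + \left(6 - 12\right) \left(-4\right)^{2}\right)\right)} = \sqrt{32607 + 2 \left(-3 - 96\right) \left(-42 - 99\right)} = \sqrt{32607 + 2 \left(-99\right) \left(-42 - 99\right)} = \sqrt{32607 + 2 \left(-99\right) \left(-141\right)} = \sqrt{32607 + 27918} = \sqrt{60525} = 15 \sqrt{269}$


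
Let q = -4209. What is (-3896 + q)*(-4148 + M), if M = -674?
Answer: 39082310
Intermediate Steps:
(-3896 + q)*(-4148 + M) = (-3896 - 4209)*(-4148 - 674) = -8105*(-4822) = 39082310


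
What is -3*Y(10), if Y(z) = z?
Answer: -30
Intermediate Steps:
-3*Y(10) = -3*10 = -30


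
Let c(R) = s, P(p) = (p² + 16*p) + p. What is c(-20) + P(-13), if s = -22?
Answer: -74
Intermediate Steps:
P(p) = p² + 17*p
c(R) = -22
c(-20) + P(-13) = -22 - 13*(17 - 13) = -22 - 13*4 = -22 - 52 = -74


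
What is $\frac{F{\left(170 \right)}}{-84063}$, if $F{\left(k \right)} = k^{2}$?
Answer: $- \frac{28900}{84063} \approx -0.34379$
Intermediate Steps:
$\frac{F{\left(170 \right)}}{-84063} = \frac{170^{2}}{-84063} = 28900 \left(- \frac{1}{84063}\right) = - \frac{28900}{84063}$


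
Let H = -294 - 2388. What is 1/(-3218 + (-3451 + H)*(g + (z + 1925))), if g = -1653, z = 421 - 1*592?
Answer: -1/622651 ≈ -1.6060e-6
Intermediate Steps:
z = -171 (z = 421 - 592 = -171)
H = -2682
1/(-3218 + (-3451 + H)*(g + (z + 1925))) = 1/(-3218 + (-3451 - 2682)*(-1653 + (-171 + 1925))) = 1/(-3218 - 6133*(-1653 + 1754)) = 1/(-3218 - 6133*101) = 1/(-3218 - 619433) = 1/(-622651) = -1/622651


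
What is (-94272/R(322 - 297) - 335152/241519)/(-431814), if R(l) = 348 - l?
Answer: 672845096/990767211927 ≈ 0.00067911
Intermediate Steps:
(-94272/R(322 - 297) - 335152/241519)/(-431814) = (-94272/(348 - (322 - 297)) - 335152/241519)/(-431814) = (-94272/(348 - 1*25) - 335152*1/241519)*(-1/431814) = (-94272/(348 - 25) - 335152/241519)*(-1/431814) = (-94272/323 - 335152/241519)*(-1/431814) = -1345690192/4588861*(-1/431814) = 672845096/990767211927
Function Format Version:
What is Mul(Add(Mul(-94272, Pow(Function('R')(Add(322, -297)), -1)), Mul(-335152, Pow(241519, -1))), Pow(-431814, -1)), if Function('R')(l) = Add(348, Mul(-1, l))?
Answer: Rational(672845096, 990767211927) ≈ 0.00067911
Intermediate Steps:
Mul(Add(Mul(-94272, Pow(Function('R')(Add(322, -297)), -1)), Mul(-335152, Pow(241519, -1))), Pow(-431814, -1)) = Mul(Add(Mul(-94272, Pow(Add(348, Mul(-1, Add(322, -297))), -1)), Mul(-335152, Pow(241519, -1))), Pow(-431814, -1)) = Mul(Add(Mul(-94272, Pow(Add(348, Mul(-1, 25)), -1)), Mul(-335152, Rational(1, 241519))), Rational(-1, 431814)) = Mul(Add(Mul(-94272, Pow(Add(348, -25), -1)), Rational(-335152, 241519)), Rational(-1, 431814)) = Mul(Add(Mul(-94272, Pow(323, -1)), Rational(-335152, 241519)), Rational(-1, 431814)) = Mul(Add(Mul(-94272, Rational(1, 323)), Rational(-335152, 241519)), Rational(-1, 431814)) = Mul(Add(Rational(-94272, 323), Rational(-335152, 241519)), Rational(-1, 431814)) = Mul(Rational(-1345690192, 4588861), Rational(-1, 431814)) = Rational(672845096, 990767211927)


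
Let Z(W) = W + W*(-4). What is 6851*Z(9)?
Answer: -184977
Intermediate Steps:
Z(W) = -3*W (Z(W) = W - 4*W = -3*W)
6851*Z(9) = 6851*(-3*9) = 6851*(-27) = -184977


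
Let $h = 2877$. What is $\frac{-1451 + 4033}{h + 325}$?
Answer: $\frac{1291}{1601} \approx 0.80637$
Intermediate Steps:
$\frac{-1451 + 4033}{h + 325} = \frac{-1451 + 4033}{2877 + 325} = \frac{2582}{3202} = 2582 \cdot \frac{1}{3202} = \frac{1291}{1601}$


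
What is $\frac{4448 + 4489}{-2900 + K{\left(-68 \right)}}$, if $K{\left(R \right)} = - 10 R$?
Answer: $- \frac{2979}{740} \approx -4.0257$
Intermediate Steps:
$\frac{4448 + 4489}{-2900 + K{\left(-68 \right)}} = \frac{4448 + 4489}{-2900 - -680} = \frac{8937}{-2900 + 680} = \frac{8937}{-2220} = 8937 \left(- \frac{1}{2220}\right) = - \frac{2979}{740}$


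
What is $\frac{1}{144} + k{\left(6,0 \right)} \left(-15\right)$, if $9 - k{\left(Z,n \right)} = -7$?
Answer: $- \frac{34559}{144} \approx -239.99$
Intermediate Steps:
$k{\left(Z,n \right)} = 16$ ($k{\left(Z,n \right)} = 9 - -7 = 9 + 7 = 16$)
$\frac{1}{144} + k{\left(6,0 \right)} \left(-15\right) = \frac{1}{144} + 16 \left(-15\right) = \frac{1}{144} - 240 = - \frac{34559}{144}$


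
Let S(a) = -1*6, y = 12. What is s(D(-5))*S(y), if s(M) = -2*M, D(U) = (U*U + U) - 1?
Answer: 228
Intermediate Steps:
D(U) = -1 + U + U² (D(U) = (U² + U) - 1 = (U + U²) - 1 = -1 + U + U²)
S(a) = -6
s(D(-5))*S(y) = -2*(-1 - 5 + (-5)²)*(-6) = -2*(-1 - 5 + 25)*(-6) = -2*19*(-6) = -38*(-6) = 228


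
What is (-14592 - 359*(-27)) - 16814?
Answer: -21713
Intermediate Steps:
(-14592 - 359*(-27)) - 16814 = (-14592 + 9693) - 16814 = -4899 - 16814 = -21713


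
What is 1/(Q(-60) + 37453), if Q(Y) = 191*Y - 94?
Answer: 1/25899 ≈ 3.8612e-5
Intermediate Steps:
Q(Y) = -94 + 191*Y
1/(Q(-60) + 37453) = 1/((-94 + 191*(-60)) + 37453) = 1/((-94 - 11460) + 37453) = 1/(-11554 + 37453) = 1/25899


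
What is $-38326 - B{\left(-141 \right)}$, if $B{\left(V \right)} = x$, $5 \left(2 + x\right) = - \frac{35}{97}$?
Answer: $- \frac{3717421}{97} \approx -38324.0$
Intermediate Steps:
$x = - \frac{201}{97}$ ($x = -2 + \frac{\left(-35\right) \frac{1}{97}}{5} = -2 + \frac{1}{5} \left(- \frac{35}{97}\right) = -2 - \frac{7}{97} = - \frac{201}{97} \approx -2.0722$)
$B{\left(V \right)} = - \frac{201}{97}$
$-38326 - B{\left(-141 \right)} = -38326 - - \frac{201}{97} = -38326 + \frac{201}{97} = - \frac{3717421}{97}$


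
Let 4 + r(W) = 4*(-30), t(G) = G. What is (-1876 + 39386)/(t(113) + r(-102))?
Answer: -3410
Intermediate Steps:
r(W) = -124 (r(W) = -4 + 4*(-30) = -4 - 120 = -124)
(-1876 + 39386)/(t(113) + r(-102)) = (-1876 + 39386)/(113 - 124) = 37510/(-11) = 37510*(-1/11) = -3410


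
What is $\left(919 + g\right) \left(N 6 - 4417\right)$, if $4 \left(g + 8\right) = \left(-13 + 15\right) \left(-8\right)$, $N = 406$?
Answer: $-1796767$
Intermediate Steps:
$g = -12$ ($g = -8 + \frac{\left(-13 + 15\right) \left(-8\right)}{4} = -8 + \frac{2 \left(-8\right)}{4} = -8 + \frac{1}{4} \left(-16\right) = -8 - 4 = -12$)
$\left(919 + g\right) \left(N 6 - 4417\right) = \left(919 - 12\right) \left(406 \cdot 6 - 4417\right) = 907 \left(2436 - 4417\right) = 907 \left(-1981\right) = -1796767$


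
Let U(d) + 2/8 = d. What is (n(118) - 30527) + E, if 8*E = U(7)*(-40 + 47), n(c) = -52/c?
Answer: -57624657/1888 ≈ -30522.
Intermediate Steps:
U(d) = -¼ + d
E = 189/32 (E = ((-¼ + 7)*(-40 + 47))/8 = ((27/4)*7)/8 = (⅛)*(189/4) = 189/32 ≈ 5.9063)
(n(118) - 30527) + E = (-52/118 - 30527) + 189/32 = (-52*1/118 - 30527) + 189/32 = (-26/59 - 30527) + 189/32 = -1801119/59 + 189/32 = -57624657/1888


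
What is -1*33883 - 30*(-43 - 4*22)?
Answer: -29953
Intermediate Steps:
-1*33883 - 30*(-43 - 4*22) = -33883 - 30*(-43 - 88) = -33883 - 30*(-131) = -33883 - 1*(-3930) = -33883 + 3930 = -29953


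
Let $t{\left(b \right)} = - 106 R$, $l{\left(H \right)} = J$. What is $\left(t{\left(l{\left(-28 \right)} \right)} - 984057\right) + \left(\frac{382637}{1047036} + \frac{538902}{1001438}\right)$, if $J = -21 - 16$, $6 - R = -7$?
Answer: $- \frac{516634340688441301}{524270818884} \approx -9.8543 \cdot 10^{5}$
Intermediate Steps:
$R = 13$ ($R = 6 - -7 = 6 + 7 = 13$)
$J = -37$
$l{\left(H \right)} = -37$
$t{\left(b \right)} = -1378$ ($t{\left(b \right)} = \left(-106\right) 13 = -1378$)
$\left(t{\left(l{\left(-28 \right)} \right)} - 984057\right) + \left(\frac{382637}{1047036} + \frac{538902}{1001438}\right) = \left(-1378 - 984057\right) + \left(\frac{382637}{1047036} + \frac{538902}{1001438}\right) = -985435 + \left(382637 \cdot \frac{1}{1047036} + 538902 \cdot \frac{1}{1001438}\right) = -985435 + \left(\frac{382637}{1047036} + \frac{269451}{500719}\right) = -985435 + \frac{473718513239}{524270818884} = - \frac{516634340688441301}{524270818884}$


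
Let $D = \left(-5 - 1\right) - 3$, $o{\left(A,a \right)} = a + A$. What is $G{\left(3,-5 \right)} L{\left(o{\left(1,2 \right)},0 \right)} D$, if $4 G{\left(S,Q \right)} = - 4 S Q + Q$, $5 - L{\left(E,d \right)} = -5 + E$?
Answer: $- \frac{3465}{4} \approx -866.25$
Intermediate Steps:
$o{\left(A,a \right)} = A + a$
$L{\left(E,d \right)} = 10 - E$ ($L{\left(E,d \right)} = 5 - \left(-5 + E\right) = 10 - E$)
$G{\left(S,Q \right)} = \frac{Q}{4} - Q S$ ($G{\left(S,Q \right)} = \frac{- 4 S Q + Q}{4} = \frac{- 4 Q S + Q}{4} = \frac{Q - 4 Q S}{4} = \frac{Q}{4} - Q S$)
$D = -9$ ($D = -6 - 3 = -9$)
$G{\left(3,-5 \right)} L{\left(o{\left(1,2 \right)},0 \right)} D = - 5 \left(\frac{1}{4} - 3\right) \left(10 - \left(1 + 2\right)\right) \left(-9\right) = - 5 \left(\frac{1}{4} - 3\right) \left(10 - 3\right) \left(-9\right) = \left(-5\right) \left(- \frac{11}{4}\right) \left(10 - 3\right) \left(-9\right) = \frac{55}{4} \cdot 7 \left(-9\right) = \frac{385}{4} \left(-9\right) = - \frac{3465}{4}$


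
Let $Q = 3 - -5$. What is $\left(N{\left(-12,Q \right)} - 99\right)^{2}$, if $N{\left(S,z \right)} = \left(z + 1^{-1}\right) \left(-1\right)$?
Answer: $11664$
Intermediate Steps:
$Q = 8$ ($Q = 3 + 5 = 8$)
$N{\left(S,z \right)} = -1 - z$ ($N{\left(S,z \right)} = \left(z + 1\right) \left(-1\right) = \left(1 + z\right) \left(-1\right) = -1 - z$)
$\left(N{\left(-12,Q \right)} - 99\right)^{2} = \left(\left(-1 - 8\right) - 99\right)^{2} = \left(-9 - 99\right)^{2} = \left(-108\right)^{2} = 11664$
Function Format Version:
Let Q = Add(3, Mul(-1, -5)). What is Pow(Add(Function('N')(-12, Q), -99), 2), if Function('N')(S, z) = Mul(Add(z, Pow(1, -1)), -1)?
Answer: 11664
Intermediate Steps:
Q = 8 (Q = Add(3, 5) = 8)
Function('N')(S, z) = Add(-1, Mul(-1, z)) (Function('N')(S, z) = Mul(Add(z, 1), -1) = Mul(Add(1, z), -1) = Add(-1, Mul(-1, z)))
Pow(Add(Function('N')(-12, Q), -99), 2) = Pow(Add(Add(-1, Mul(-1, 8)), -99), 2) = Pow(Add(Add(-1, -8), -99), 2) = Pow(Add(-9, -99), 2) = Pow(-108, 2) = 11664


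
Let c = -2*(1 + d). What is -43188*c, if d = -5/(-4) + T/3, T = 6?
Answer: 367098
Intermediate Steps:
d = 13/4 (d = -5/(-4) + 6/3 = -5*(-1/4) + 6*(1/3) = 5/4 + 2 = 13/4 ≈ 3.2500)
c = -17/2 (c = -2*(1 + 13/4) = -2*17/4 = -17/2 ≈ -8.5000)
-43188*c = -43188*(-17/2) = 367098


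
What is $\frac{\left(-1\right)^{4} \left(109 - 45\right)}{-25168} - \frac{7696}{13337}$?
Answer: $- \frac{12159156}{20979101} \approx -0.57958$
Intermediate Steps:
$\frac{\left(-1\right)^{4} \left(109 - 45\right)}{-25168} - \frac{7696}{13337} = 1 \cdot 64 \left(- \frac{1}{25168}\right) - \frac{7696}{13337} = 64 \left(- \frac{1}{25168}\right) - \frac{7696}{13337} = - \frac{4}{1573} - \frac{7696}{13337} = - \frac{12159156}{20979101}$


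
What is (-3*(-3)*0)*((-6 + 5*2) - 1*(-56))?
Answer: 0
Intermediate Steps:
(-3*(-3)*0)*((-6 + 5*2) - 1*(-56)) = (9*0)*((-6 + 10) + 56) = 0*(4 + 56) = 0*60 = 0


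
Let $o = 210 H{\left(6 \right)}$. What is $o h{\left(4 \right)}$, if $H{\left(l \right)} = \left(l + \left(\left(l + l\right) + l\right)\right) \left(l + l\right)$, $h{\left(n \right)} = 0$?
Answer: $0$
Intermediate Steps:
$H{\left(l \right)} = 8 l^{2}$ ($H{\left(l \right)} = \left(l + \left(2 l + l\right)\right) 2 l = \left(l + 3 l\right) 2 l = 4 l 2 l = 8 l^{2}$)
$o = 60480$ ($o = 210 \cdot 8 \cdot 6^{2} = 210 \cdot 8 \cdot 36 = 210 \cdot 288 = 60480$)
$o h{\left(4 \right)} = 60480 \cdot 0 = 0$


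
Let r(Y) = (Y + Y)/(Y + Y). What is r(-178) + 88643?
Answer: 88644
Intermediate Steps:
r(Y) = 1 (r(Y) = (2*Y)/((2*Y)) = (2*Y)*(1/(2*Y)) = 1)
r(-178) + 88643 = 1 + 88643 = 88644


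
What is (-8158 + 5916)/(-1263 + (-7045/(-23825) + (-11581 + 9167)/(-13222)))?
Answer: 70626172430/39771220891 ≈ 1.7758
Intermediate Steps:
(-8158 + 5916)/(-1263 + (-7045/(-23825) + (-11581 + 9167)/(-13222))) = -2242/(-1263 + (-7045*(-1/23825) - 2414*(-1/13222))) = -2242/(-1263 + (1409/4765 + 1207/6611)) = -2242/(-1263 + 15066254/31501415) = -2242/(-39771220891/31501415) = -2242*(-31501415/39771220891) = 70626172430/39771220891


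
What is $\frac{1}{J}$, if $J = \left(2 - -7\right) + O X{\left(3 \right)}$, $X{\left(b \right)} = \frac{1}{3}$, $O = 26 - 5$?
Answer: $\frac{1}{16} \approx 0.0625$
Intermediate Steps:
$O = 21$
$X{\left(b \right)} = \frac{1}{3}$
$J = 16$ ($J = \left(2 - -7\right) + 21 \cdot \frac{1}{3} = \left(2 + 7\right) + 7 = 9 + 7 = 16$)
$\frac{1}{J} = \frac{1}{16}$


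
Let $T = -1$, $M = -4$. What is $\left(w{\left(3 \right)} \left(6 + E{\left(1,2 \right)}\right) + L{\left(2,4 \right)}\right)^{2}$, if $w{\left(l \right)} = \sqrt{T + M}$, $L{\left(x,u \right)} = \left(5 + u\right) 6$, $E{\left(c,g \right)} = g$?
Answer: $2596 + 864 i \sqrt{5} \approx 2596.0 + 1932.0 i$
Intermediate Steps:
$L{\left(x,u \right)} = 30 + 6 u$
$w{\left(l \right)} = i \sqrt{5}$ ($w{\left(l \right)} = \sqrt{-1 - 4} = \sqrt{-5} = i \sqrt{5}$)
$\left(w{\left(3 \right)} \left(6 + E{\left(1,2 \right)}\right) + L{\left(2,4 \right)}\right)^{2} = \left(i \sqrt{5} \left(6 + 2\right) + \left(30 + 6 \cdot 4\right)\right)^{2} = \left(i \sqrt{5} \cdot 8 + \left(30 + 24\right)\right)^{2} = \left(8 i \sqrt{5} + 54\right)^{2} = \left(54 + 8 i \sqrt{5}\right)^{2}$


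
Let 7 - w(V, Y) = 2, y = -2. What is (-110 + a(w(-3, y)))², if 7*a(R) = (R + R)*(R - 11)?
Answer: 688900/49 ≈ 14059.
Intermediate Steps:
w(V, Y) = 5 (w(V, Y) = 7 - 1*2 = 7 - 2 = 5)
a(R) = 2*R*(-11 + R)/7 (a(R) = ((R + R)*(R - 11))/7 = ((2*R)*(-11 + R))/7 = (2*R*(-11 + R))/7 = 2*R*(-11 + R)/7)
(-110 + a(w(-3, y)))² = (-110 + (2/7)*5*(-11 + 5))² = (-110 + (2/7)*5*(-6))² = (-110 - 60/7)² = (-830/7)² = 688900/49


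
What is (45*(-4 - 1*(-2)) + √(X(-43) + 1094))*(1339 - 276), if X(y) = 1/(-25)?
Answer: -95670 + 1063*√27349/5 ≈ -60511.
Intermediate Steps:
X(y) = -1/25
(45*(-4 - 1*(-2)) + √(X(-43) + 1094))*(1339 - 276) = (45*(-4 - 1*(-2)) + √(-1/25 + 1094))*(1339 - 276) = (45*(-4 + 2) + √(27349/25))*1063 = (45*(-2) + √27349/5)*1063 = (-90 + √27349/5)*1063 = -95670 + 1063*√27349/5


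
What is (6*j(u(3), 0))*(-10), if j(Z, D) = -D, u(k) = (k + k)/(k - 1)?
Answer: 0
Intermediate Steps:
u(k) = 2*k/(-1 + k) (u(k) = (2*k)/(-1 + k) = 2*k/(-1 + k))
(6*j(u(3), 0))*(-10) = (6*(-1*0))*(-10) = (6*0)*(-10) = 0*(-10) = 0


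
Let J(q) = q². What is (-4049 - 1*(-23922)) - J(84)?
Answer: 12817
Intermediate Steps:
(-4049 - 1*(-23922)) - J(84) = (-4049 - 1*(-23922)) - 1*84² = (-4049 + 23922) - 1*7056 = 19873 - 7056 = 12817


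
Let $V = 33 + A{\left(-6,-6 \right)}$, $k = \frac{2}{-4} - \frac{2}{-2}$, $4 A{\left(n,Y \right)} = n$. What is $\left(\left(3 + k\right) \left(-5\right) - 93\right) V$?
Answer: $- \frac{13923}{4} \approx -3480.8$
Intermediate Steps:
$A{\left(n,Y \right)} = \frac{n}{4}$
$k = \frac{1}{2}$ ($k = 2 \left(- \frac{1}{4}\right) - -1 = - \frac{1}{2} + 1 = \frac{1}{2} \approx 0.5$)
$V = \frac{63}{2}$ ($V = 33 + \frac{1}{4} \left(-6\right) = 33 - \frac{3}{2} = \frac{63}{2} \approx 31.5$)
$\left(\left(3 + k\right) \left(-5\right) - 93\right) V = \left(\left(3 + \frac{1}{2}\right) \left(-5\right) - 93\right) \frac{63}{2} = \left(\frac{7}{2} \left(-5\right) - 93\right) \frac{63}{2} = \left(- \frac{35}{2} - 93\right) \frac{63}{2} = \left(- \frac{221}{2}\right) \frac{63}{2} = - \frac{13923}{4}$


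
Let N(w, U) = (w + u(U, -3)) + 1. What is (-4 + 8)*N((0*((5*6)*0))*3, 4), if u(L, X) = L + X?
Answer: 8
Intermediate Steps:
N(w, U) = -2 + U + w (N(w, U) = (w + (U - 3)) + 1 = (w + (-3 + U)) + 1 = (-3 + U + w) + 1 = -2 + U + w)
(-4 + 8)*N((0*((5*6)*0))*3, 4) = (-4 + 8)*(-2 + 4 + (0*((5*6)*0))*3) = 4*(-2 + 4 + (0*(30*0))*3) = 4*(-2 + 4 + (0*0)*3) = 4*(-2 + 4 + 0*3) = 4*(-2 + 4 + 0) = 4*2 = 8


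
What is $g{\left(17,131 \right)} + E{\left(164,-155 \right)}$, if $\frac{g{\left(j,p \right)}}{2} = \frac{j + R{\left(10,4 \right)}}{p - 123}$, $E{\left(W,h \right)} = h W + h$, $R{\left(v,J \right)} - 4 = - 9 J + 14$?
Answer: $- \frac{102301}{4} \approx -25575.0$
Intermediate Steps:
$R{\left(v,J \right)} = 18 - 9 J$ ($R{\left(v,J \right)} = 4 - \left(-14 + 9 J\right) = 18 - 9 J$)
$E{\left(W,h \right)} = h + W h$ ($E{\left(W,h \right)} = W h + h = h + W h$)
$g{\left(j,p \right)} = \frac{2 \left(-18 + j\right)}{-123 + p}$ ($g{\left(j,p \right)} = 2 \frac{j + \left(18 - 36\right)}{p - 123} = 2 \frac{j + \left(18 - 36\right)}{-123 + p} = 2 \frac{j - 18}{-123 + p} = 2 \frac{-18 + j}{-123 + p} = \frac{2 \left(-18 + j\right)}{-123 + p}$)
$g{\left(17,131 \right)} + E{\left(164,-155 \right)} = \frac{2 \left(-18 + 17\right)}{-123 + 131} - 155 \left(1 + 164\right) = 2 \cdot \frac{1}{8} \left(-1\right) - 25575 = - \frac{1}{4} - 25575 = - \frac{102301}{4}$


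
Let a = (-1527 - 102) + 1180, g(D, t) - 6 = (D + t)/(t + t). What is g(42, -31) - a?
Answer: 28199/62 ≈ 454.82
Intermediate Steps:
g(D, t) = 6 + (D + t)/(2*t) (g(D, t) = 6 + (D + t)/(t + t) = 6 + (D + t)/((2*t)) = 6 + (D + t)*(1/(2*t)) = 6 + (D + t)/(2*t))
a = -449 (a = -1629 + 1180 = -449)
g(42, -31) - a = (1/2)*(42 + 13*(-31))/(-31) - 1*(-449) = (1/2)*(-1/31)*(42 - 403) + 449 = (1/2)*(-1/31)*(-361) + 449 = 361/62 + 449 = 28199/62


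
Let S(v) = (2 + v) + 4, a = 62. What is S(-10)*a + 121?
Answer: -127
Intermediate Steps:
S(v) = 6 + v
S(-10)*a + 121 = (6 - 10)*62 + 121 = -4*62 + 121 = -248 + 121 = -127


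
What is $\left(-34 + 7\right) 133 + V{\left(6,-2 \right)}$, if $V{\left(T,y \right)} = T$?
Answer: $-3585$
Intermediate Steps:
$\left(-34 + 7\right) 133 + V{\left(6,-2 \right)} = \left(-34 + 7\right) 133 + 6 = \left(-27\right) 133 + 6 = -3591 + 6 = -3585$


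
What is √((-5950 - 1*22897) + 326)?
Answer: 3*I*√3169 ≈ 168.88*I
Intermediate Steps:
√((-5950 - 1*22897) + 326) = √((-5950 - 22897) + 326) = √(-28847 + 326) = √(-28521) = 3*I*√3169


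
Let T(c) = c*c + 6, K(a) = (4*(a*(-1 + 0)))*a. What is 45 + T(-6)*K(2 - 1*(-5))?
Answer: -8187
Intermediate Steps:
K(a) = -4*a² (K(a) = (4*(a*(-1)))*a = (4*(-a))*a = (-4*a)*a = -4*a²)
T(c) = 6 + c² (T(c) = c² + 6 = 6 + c²)
45 + T(-6)*K(2 - 1*(-5)) = 45 + (6 + (-6)²)*(-4*(2 - 1*(-5))²) = 45 + (6 + 36)*(-4*(2 + 5)²) = 45 + 42*(-4*7²) = 45 + 42*(-4*49) = 45 + 42*(-196) = 45 - 8232 = -8187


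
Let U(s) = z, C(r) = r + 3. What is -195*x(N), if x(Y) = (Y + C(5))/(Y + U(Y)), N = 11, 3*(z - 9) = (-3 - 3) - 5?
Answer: -11115/49 ≈ -226.84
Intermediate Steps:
z = 16/3 (z = 9 + ((-3 - 3) - 5)/3 = 9 + (-6 - 5)/3 = 9 + (⅓)*(-11) = 9 - 11/3 = 16/3 ≈ 5.3333)
C(r) = 3 + r
U(s) = 16/3
x(Y) = (8 + Y)/(16/3 + Y) (x(Y) = (Y + (3 + 5))/(Y + 16/3) = (Y + 8)/(16/3 + Y) = (8 + Y)/(16/3 + Y))
-195*x(N) = -585*(8 + 11)/(16 + 3*11) = -585*19/(16 + 33) = -585*19/49 = -195*57/49 = -11115/49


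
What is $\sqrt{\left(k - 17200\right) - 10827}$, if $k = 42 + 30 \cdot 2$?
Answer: $5 i \sqrt{1117} \approx 167.11 i$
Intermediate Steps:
$k = 102$ ($k = 42 + 60 = 102$)
$\sqrt{\left(k - 17200\right) - 10827} = \sqrt{\left(102 - 17200\right) - 10827} = \sqrt{-17098 - 10827} = \sqrt{-27925} = 5 i \sqrt{1117}$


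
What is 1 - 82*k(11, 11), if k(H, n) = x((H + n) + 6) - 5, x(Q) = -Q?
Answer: 2707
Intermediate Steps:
k(H, n) = -11 - H - n (k(H, n) = -((H + n) + 6) - 5 = -(6 + H + n) - 5 = (-6 - H - n) - 5 = -11 - H - n)
1 - 82*k(11, 11) = 1 - 82*(-11 - 1*11 - 1*11) = 1 - 82*(-11 - 11 - 11) = 1 - 82*(-33) = 1 + 2706 = 2707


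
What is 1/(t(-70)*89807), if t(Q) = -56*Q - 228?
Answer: 1/331567444 ≈ 3.0160e-9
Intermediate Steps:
t(Q) = -228 - 56*Q
1/(t(-70)*89807) = 1/(-228 - 56*(-70)*89807) = (1/89807)/(-228 + 3920) = (1/89807)/3692 = (1/3692)*(1/89807) = 1/331567444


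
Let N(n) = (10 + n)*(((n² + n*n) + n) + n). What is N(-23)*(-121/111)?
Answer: 1591876/111 ≈ 14341.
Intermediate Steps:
N(n) = (10 + n)*(2*n + 2*n²) (N(n) = (10 + n)*(((n² + n²) + n) + n) = (10 + n)*((2*n² + n) + n) = (10 + n)*((n + 2*n²) + n) = (10 + n)*(2*n + 2*n²))
N(-23)*(-121/111) = (2*(-23)*(10 + (-23)² + 11*(-23)))*(-121/111) = (2*(-23)*(10 + 529 - 253))*(-121*1/111) = (2*(-23)*286)*(-121/111) = -13156*(-121/111) = 1591876/111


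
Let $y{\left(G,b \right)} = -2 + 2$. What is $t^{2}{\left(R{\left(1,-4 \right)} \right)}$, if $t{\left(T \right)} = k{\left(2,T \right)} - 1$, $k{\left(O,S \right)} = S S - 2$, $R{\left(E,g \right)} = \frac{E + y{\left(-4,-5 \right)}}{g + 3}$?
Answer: $4$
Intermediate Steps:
$y{\left(G,b \right)} = 0$
$R{\left(E,g \right)} = \frac{E}{3 + g}$ ($R{\left(E,g \right)} = \frac{E + 0}{g + 3} = \frac{E}{3 + g}$)
$k{\left(O,S \right)} = -2 + S^{2}$ ($k{\left(O,S \right)} = S^{2} - 2 = -2 + S^{2}$)
$t{\left(T \right)} = -3 + T^{2}$ ($t{\left(T \right)} = \left(-2 + T^{2}\right) - 1 = -3 + T^{2}$)
$t^{2}{\left(R{\left(1,-4 \right)} \right)} = \left(-3 + \left(1 \frac{1}{3 - 4}\right)^{2}\right)^{2} = \left(-3 + \left(1 \frac{1}{-1}\right)^{2}\right)^{2} = \left(-3 + \left(1 \left(-1\right)\right)^{2}\right)^{2} = \left(-3 + \left(-1\right)^{2}\right)^{2} = \left(-3 + 1\right)^{2} = \left(-2\right)^{2} = 4$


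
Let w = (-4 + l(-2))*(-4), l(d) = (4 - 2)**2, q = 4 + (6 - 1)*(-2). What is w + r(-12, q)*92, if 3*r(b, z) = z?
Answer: -184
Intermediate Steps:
q = -6 (q = 4 + 5*(-2) = 4 - 10 = -6)
r(b, z) = z/3
l(d) = 4 (l(d) = 2**2 = 4)
w = 0 (w = (-4 + 4)*(-4) = 0*(-4) = 0)
w + r(-12, q)*92 = 0 + ((1/3)*(-6))*92 = 0 - 2*92 = 0 - 184 = -184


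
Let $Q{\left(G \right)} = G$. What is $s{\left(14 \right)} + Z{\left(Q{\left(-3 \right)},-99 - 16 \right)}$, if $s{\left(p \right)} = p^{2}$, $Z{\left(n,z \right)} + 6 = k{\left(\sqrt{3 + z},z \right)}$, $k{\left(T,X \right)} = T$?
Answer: $190 + 4 i \sqrt{7} \approx 190.0 + 10.583 i$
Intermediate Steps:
$Z{\left(n,z \right)} = -6 + \sqrt{3 + z}$
$s{\left(14 \right)} + Z{\left(Q{\left(-3 \right)},-99 - 16 \right)} = 14^{2} - \left(6 - \sqrt{3 - 115}\right) = 196 - \left(6 - \sqrt{3 - 115}\right) = 196 - \left(6 - \sqrt{-112}\right) = 196 - \left(6 - 4 i \sqrt{7}\right) = 190 + 4 i \sqrt{7}$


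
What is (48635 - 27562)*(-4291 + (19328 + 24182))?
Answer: 826461987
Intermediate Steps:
(48635 - 27562)*(-4291 + (19328 + 24182)) = 21073*(-4291 + 43510) = 21073*39219 = 826461987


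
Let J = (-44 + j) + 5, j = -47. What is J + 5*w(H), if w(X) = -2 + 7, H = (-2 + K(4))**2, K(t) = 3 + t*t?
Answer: -61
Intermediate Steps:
K(t) = 3 + t**2
H = 289 (H = (-2 + (3 + 4**2))**2 = (-2 + (3 + 16))**2 = (-2 + 19)**2 = 17**2 = 289)
w(X) = 5
J = -86 (J = (-44 - 47) + 5 = -91 + 5 = -86)
J + 5*w(H) = -86 + 5*5 = -86 + 25 = -61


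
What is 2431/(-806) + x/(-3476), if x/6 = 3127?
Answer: -226657/26939 ≈ -8.4137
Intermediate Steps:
x = 18762 (x = 6*3127 = 18762)
2431/(-806) + x/(-3476) = 2431/(-806) + 18762/(-3476) = 2431*(-1/806) + 18762*(-1/3476) = -187/62 - 9381/1738 = -226657/26939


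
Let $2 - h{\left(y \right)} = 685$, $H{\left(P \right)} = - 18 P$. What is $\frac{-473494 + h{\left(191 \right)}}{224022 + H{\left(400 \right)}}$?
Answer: $- \frac{158059}{72274} \approx -2.1869$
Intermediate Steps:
$h{\left(y \right)} = -683$ ($h{\left(y \right)} = 2 - 685 = -683$)
$\frac{-473494 + h{\left(191 \right)}}{224022 + H{\left(400 \right)}} = \frac{-473494 - 683}{224022 - 7200} = - \frac{474177}{224022 - 7200} = - \frac{474177}{216822} = \left(-474177\right) \frac{1}{216822} = - \frac{158059}{72274}$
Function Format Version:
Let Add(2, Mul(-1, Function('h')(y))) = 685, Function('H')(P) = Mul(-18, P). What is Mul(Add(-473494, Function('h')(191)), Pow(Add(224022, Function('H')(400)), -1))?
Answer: Rational(-158059, 72274) ≈ -2.1869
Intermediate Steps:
Function('h')(y) = -683 (Function('h')(y) = Add(2, Mul(-1, 685)) = Add(2, -685) = -683)
Mul(Add(-473494, Function('h')(191)), Pow(Add(224022, Function('H')(400)), -1)) = Mul(Add(-473494, -683), Pow(Add(224022, Mul(-18, 400)), -1)) = Mul(-474177, Pow(Add(224022, -7200), -1)) = Mul(-474177, Pow(216822, -1)) = Mul(-474177, Rational(1, 216822)) = Rational(-158059, 72274)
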